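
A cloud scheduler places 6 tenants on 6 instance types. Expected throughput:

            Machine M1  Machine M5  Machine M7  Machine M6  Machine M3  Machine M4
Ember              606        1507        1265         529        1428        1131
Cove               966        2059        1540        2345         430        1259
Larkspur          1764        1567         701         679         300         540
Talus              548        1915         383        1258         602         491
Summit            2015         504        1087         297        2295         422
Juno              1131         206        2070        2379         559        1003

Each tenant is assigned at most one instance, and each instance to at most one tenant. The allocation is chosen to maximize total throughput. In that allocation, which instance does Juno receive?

This is a one-to-one assignment (maximum-weight bipartite matching).
Optimal: Ember→Machine M4 (1131 ops/s), Cove→Machine M6 (2345 ops/s), Larkspur→Machine M1 (1764 ops/s), Talus→Machine M5 (1915 ops/s), Summit→Machine M3 (2295 ops/s), Juno→Machine M7 (2070 ops/s) — total 1131+2345+1764+1915+2295+2070 = 11520 ops/s.
Row-greedy (each tenant in turn takes its best remaining instance) gives 8308 ops/s, worse by 3212.
Next-best assignment: Ember→Machine M4, Cove→Machine M7, Larkspur→Machine M1, Talus→Machine M5, Summit→Machine M3, Juno→Machine M6 = 11024 ops/s.
No other one-to-one assignment exceeds 11520 ops/s.
Juno's own top instance is Machine M6 (2379 ops/s), but forcing Juno→Machine M6 and reassigning the rest optimally gives only 11024 ops/s — worse by 496.

Juno receives Machine M7.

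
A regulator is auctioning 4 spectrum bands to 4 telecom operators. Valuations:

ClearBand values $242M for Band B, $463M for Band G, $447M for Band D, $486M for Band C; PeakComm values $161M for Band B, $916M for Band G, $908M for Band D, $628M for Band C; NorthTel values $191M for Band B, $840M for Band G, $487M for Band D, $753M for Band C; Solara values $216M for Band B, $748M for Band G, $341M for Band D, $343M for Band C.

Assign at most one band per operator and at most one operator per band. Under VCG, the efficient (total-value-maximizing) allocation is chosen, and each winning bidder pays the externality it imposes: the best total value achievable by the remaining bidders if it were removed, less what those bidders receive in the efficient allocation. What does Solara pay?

Solara pays $331M.

Efficient allocation: ClearBand→Band B ($242M), PeakComm→Band D ($908M), NorthTel→Band C ($753M), Solara→Band G ($748M); total welfare W = $2651M.
Solara receives Band G at value $748M, so the others get W − 748 = $1903M.
Without Solara: best allocation of the remaining 3 bidders over all 4 bands is ClearBand→Band C ($486M), PeakComm→Band D ($908M), NorthTel→Band G ($840M), total $2234M.
VCG payment = (others' best without Solara) − (others' welfare with Solara) = 2234 − 1903 = $331M.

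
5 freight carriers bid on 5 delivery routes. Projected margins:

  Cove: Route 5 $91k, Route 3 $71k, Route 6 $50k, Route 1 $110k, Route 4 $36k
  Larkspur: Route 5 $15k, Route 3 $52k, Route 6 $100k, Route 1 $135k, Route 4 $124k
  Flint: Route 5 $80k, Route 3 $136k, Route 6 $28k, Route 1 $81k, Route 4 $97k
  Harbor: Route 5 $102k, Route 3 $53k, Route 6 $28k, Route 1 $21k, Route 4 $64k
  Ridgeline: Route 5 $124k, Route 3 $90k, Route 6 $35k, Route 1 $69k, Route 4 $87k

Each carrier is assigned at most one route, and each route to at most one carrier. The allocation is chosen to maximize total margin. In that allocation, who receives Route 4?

Optimal: Cove→Route 1 ($110k), Larkspur→Route 6 ($100k), Flint→Route 3 ($136k), Harbor→Route 5 ($102k), Ridgeline→Route 4 ($87k) — total 110+100+136+102+87 = $535k.
Row-greedy (each carrier in turn takes its best remaining route) gives $507k, worse by 28.
Next-best assignment: Cove→Route 1, Larkspur→Route 6, Flint→Route 3, Harbor→Route 4, Ridgeline→Route 5 = $534k.
Swapping Ridgeline↔Larkspur (Ridgeline→Route 6 $35k, Larkspur→Route 4 $124k) loses 28.
Ridgeline's own top route is Route 5 ($124k), but forcing Ridgeline→Route 5 and reassigning the rest optimally gives only $534k — worse by 1.

Ridgeline receives Route 4.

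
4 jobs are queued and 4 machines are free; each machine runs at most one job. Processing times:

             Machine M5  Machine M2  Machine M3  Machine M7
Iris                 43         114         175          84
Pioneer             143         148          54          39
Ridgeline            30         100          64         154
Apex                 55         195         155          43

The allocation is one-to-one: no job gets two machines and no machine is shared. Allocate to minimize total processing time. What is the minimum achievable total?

Optimal: Iris→Machine M5 (43 min), Pioneer→Machine M3 (54 min), Ridgeline→Machine M2 (100 min), Apex→Machine M7 (43 min) — total 43+54+100+43 = 240 min.
Row-greedy (each job in turn takes its cheapest remaining machine) gives 341 min, worse by 101.
Next-best assignment: Iris→Machine M2, Pioneer→Machine M3, Ridgeline→Machine M5, Apex→Machine M7 = 241 min.
Swapping Ridgeline↔Iris (Ridgeline→Machine M5 30 min, Iris→Machine M2 114 min) adds 1.

Min total: 240 min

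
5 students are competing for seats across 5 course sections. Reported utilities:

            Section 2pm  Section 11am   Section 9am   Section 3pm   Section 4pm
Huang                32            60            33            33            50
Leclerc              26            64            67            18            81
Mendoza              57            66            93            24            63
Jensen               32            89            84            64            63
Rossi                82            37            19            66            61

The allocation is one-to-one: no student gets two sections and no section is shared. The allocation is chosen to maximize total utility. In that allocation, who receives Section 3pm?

Jensen receives Section 3pm.

Treat this as an assignment problem: match each student to one section.
Optimal: Huang→Section 11am (60 points), Leclerc→Section 4pm (81 points), Mendoza→Section 9am (93 points), Jensen→Section 3pm (64 points), Rossi→Section 2pm (82 points) — total 60+81+93+64+82 = 380 points.
Column-greedy (each section in turn goes to its best remaining student) gives 378 points, worse by 2.
Next-best assignment: Huang→Section 3pm, Leclerc→Section 4pm, Mendoza→Section 9am, Jensen→Section 11am, Rossi→Section 2pm = 378 points.
Checked against all permutations: 380 points is optimal.
Jensen's own top section is Section 11am (89 points), but forcing Jensen→Section 11am and reassigning the rest optimally gives only 378 points — worse by 2.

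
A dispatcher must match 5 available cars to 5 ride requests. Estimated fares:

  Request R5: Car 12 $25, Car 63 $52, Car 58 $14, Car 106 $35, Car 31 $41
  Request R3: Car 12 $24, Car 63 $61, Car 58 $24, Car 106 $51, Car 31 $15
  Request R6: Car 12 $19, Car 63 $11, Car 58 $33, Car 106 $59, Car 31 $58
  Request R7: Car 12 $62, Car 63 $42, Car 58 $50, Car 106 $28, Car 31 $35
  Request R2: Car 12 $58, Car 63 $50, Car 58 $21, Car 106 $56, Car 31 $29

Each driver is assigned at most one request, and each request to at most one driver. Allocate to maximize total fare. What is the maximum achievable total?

This is a one-to-one assignment (maximum-weight bipartite matching).
Optimal: Car 12→Request R2 ($58), Car 63→Request R5 ($52), Car 58→Request R7 ($50), Car 106→Request R3 ($51), Car 31→Request R6 ($58) — total 58+52+50+51+58 = $269.
Column-greedy (each request in turn goes to its best remaining driver) gives $244, worse by 25.
No other one-to-one assignment exceeds $269.

Max total: $269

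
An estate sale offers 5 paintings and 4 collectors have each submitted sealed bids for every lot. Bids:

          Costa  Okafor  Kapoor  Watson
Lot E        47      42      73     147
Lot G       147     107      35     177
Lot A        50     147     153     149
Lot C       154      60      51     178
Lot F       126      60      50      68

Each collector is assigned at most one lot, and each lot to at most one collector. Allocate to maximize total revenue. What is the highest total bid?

Optimal: Costa→Lot F ($126), Okafor→Lot G ($107), Kapoor→Lot A ($153), Watson→Lot C ($178) — total 126+107+153+178 = $564.
Row-greedy (each collector in turn takes its best remaining lot) gives $551, worse by 13.

Max total: $564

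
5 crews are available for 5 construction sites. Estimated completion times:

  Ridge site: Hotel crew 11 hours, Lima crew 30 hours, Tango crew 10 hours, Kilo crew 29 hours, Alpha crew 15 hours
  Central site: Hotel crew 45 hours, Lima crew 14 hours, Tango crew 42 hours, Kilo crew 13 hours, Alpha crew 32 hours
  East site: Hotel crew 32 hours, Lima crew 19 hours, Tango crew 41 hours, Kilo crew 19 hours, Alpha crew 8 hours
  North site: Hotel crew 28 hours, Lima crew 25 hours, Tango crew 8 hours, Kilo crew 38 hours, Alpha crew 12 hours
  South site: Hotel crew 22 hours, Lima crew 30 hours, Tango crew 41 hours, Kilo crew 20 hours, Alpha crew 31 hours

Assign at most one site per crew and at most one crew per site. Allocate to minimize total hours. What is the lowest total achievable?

This is a one-to-one assignment (minimum-cost bipartite matching).
Optimal: Hotel crew→Ridge site (11 hours), Lima crew→Central site (14 hours), Tango crew→North site (8 hours), Kilo crew→South site (20 hours), Alpha crew→East site (8 hours) — total 11+14+8+20+8 = 61 hours.
Column-greedy (each site in turn goes to its cheapest remaining crew) gives 78 hours, worse by 17.
Next-best assignment: Hotel crew→Ridge site, Lima crew→South site, Tango crew→North site, Kilo crew→Central site, Alpha crew→East site = 70 hours.
Swapping Kilo crew↔Alpha crew (Kilo crew→East site 19 hours, Alpha crew→South site 31 hours) adds 22.
Every other assignment is strictly worse.

Min total: 61 hours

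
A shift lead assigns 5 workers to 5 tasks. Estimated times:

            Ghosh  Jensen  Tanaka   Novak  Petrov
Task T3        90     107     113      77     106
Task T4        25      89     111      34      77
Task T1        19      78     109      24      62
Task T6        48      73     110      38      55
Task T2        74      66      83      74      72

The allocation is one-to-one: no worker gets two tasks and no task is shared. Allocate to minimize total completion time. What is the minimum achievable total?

Optimal: Ghosh→Task T4 (25 min), Jensen→Task T2 (66 min), Tanaka→Task T3 (113 min), Novak→Task T1 (24 min), Petrov→Task T6 (55 min) — total 25+66+113+24+55 = 283 min.
Column-greedy (each task in turn goes to its cheapest remaining worker) gives 320 min, worse by 37.
Next-best assignment: Ghosh→Task T1, Jensen→Task T2, Tanaka→Task T3, Novak→Task T4, Petrov→Task T6 = 287 min.
Swapping Petrov↔Jensen (Petrov→Task T2 72 min, Jensen→Task T6 73 min) adds 24.

Minimum total: 283 min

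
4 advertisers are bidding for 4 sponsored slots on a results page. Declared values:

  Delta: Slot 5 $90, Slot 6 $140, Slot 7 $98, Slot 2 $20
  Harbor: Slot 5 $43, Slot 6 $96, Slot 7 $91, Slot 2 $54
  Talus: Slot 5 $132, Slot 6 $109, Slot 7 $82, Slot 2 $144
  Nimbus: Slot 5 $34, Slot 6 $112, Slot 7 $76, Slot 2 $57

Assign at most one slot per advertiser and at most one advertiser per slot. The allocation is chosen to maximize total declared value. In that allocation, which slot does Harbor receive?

Optimal: Delta→Slot 5 ($90), Harbor→Slot 7 ($91), Talus→Slot 2 ($144), Nimbus→Slot 6 ($112) — total 90+91+144+112 = $437.
Column-greedy (each slot in turn goes to its best remaining advertiser) gives $420, worse by 17.
Next-best assignment: Delta→Slot 6, Harbor→Slot 7, Talus→Slot 5, Nimbus→Slot 2 = $420.
Every other assignment is strictly worse.
Harbor's own top slot is Slot 6 ($96), but forcing Harbor→Slot 6 and reassigning the rest optimally gives only $406 — worse by 31.

Harbor receives Slot 7.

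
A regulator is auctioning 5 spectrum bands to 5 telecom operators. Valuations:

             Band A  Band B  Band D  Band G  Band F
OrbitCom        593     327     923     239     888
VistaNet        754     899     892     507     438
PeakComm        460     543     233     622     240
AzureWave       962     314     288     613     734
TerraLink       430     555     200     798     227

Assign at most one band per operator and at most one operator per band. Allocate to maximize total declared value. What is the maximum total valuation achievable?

Optimal: OrbitCom→Band F ($888M), VistaNet→Band D ($892M), PeakComm→Band B ($543M), AzureWave→Band A ($962M), TerraLink→Band G ($798M) — total 888+892+543+962+798 = $4083M.
Row-greedy (each operator in turn takes its best remaining band) gives $3633M, worse by 450.
Next-best assignment: OrbitCom→Band F, VistaNet→Band D, PeakComm→Band G, AzureWave→Band A, TerraLink→Band B = $3919M.
Swapping TerraLink↔VistaNet (TerraLink→Band D $200M, VistaNet→Band G $507M) loses 983.
Every other assignment is strictly worse.

Max total: $4083M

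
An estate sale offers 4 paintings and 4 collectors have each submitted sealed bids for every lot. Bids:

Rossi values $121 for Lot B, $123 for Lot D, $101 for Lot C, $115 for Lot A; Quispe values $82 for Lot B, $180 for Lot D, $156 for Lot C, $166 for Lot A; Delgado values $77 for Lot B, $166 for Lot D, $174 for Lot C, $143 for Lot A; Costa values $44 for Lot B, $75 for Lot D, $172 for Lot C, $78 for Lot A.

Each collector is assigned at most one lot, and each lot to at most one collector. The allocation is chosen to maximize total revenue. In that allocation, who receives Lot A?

Quispe receives Lot A.

Treat this as an assignment problem: match each collector to one lot.
Optimal: Rossi→Lot B ($121), Quispe→Lot A ($166), Delgado→Lot D ($166), Costa→Lot C ($172) — total 121+166+166+172 = $625.
Max-entry greedy (repeatedly take the single best remaining cell) gives $553, worse by 72.
Next-best assignment: Rossi→Lot B, Quispe→Lot D, Delgado→Lot A, Costa→Lot C = $616.
Checked against all permutations: $625 is optimal.
Quispe's own top lot is Lot D ($180), but forcing Quispe→Lot D and reassigning the rest optimally gives only $616 — worse by 9.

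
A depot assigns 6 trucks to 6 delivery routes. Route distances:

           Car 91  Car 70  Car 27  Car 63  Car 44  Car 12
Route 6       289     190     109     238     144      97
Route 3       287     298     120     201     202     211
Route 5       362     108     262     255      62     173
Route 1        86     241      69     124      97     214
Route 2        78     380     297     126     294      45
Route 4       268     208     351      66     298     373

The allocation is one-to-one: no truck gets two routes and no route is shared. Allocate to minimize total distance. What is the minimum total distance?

Optimal: Car 91→Route 2 (78 km), Car 70→Route 5 (108 km), Car 27→Route 3 (120 km), Car 63→Route 4 (66 km), Car 44→Route 1 (97 km), Car 12→Route 6 (97 km) — total 78+108+120+66+97+97 = 566 km.
Row-greedy (each truck in turn takes its cheapest remaining route) gives 676 km, worse by 110.
Next-best assignment: Car 91→Route 1, Car 70→Route 6, Car 27→Route 3, Car 63→Route 4, Car 44→Route 5, Car 12→Route 2 = 569 km.

Min total: 566 km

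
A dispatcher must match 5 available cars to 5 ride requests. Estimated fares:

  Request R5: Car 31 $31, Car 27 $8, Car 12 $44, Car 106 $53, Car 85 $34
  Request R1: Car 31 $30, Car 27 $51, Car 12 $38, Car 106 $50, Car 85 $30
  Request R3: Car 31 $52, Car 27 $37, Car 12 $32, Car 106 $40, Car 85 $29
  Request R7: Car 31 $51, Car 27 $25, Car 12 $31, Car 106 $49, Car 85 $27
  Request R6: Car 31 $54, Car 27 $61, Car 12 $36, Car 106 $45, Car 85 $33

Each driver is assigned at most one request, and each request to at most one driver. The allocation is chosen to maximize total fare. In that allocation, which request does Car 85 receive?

This is a one-to-one assignment (maximum-weight bipartite matching).
Optimal: Car 31→Request R3 ($52), Car 27→Request R6 ($61), Car 12→Request R5 ($44), Car 106→Request R7 ($49), Car 85→Request R1 ($30) — total 52+61+44+49+30 = $236.
Column-greedy (each request in turn goes to its best remaining driver) gives $220, worse by 16.
Checked against all permutations: $236 is optimal.
Car 85's own top request is Request R5 ($34), but forcing Car 85→Request R5 and reassigning the rest optimally gives only $234 — worse by 2.

Car 85 receives Request R1.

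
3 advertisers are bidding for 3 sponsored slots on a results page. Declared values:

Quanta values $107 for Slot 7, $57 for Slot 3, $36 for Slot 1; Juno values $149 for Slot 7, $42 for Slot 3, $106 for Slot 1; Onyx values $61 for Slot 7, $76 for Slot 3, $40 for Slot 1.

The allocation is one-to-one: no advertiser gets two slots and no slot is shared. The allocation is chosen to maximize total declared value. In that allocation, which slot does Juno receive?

Treat this as an assignment problem: match each advertiser to one slot.
Optimal: Quanta→Slot 7 ($107), Juno→Slot 1 ($106), Onyx→Slot 3 ($76) — total 107+106+76 = $289.
Max-entry greedy (repeatedly take the single best remaining cell) gives $261, worse by 28.
Next-best assignment: Quanta→Slot 1, Juno→Slot 7, Onyx→Slot 3 = $261.
Swapping Quanta↔Juno (Quanta→Slot 1 $36, Juno→Slot 7 $149) loses 28.
Juno's own top slot is Slot 7 ($149), but forcing Juno→Slot 7 and reassigning the rest optimally gives only $261 — worse by 28.

Juno receives Slot 1.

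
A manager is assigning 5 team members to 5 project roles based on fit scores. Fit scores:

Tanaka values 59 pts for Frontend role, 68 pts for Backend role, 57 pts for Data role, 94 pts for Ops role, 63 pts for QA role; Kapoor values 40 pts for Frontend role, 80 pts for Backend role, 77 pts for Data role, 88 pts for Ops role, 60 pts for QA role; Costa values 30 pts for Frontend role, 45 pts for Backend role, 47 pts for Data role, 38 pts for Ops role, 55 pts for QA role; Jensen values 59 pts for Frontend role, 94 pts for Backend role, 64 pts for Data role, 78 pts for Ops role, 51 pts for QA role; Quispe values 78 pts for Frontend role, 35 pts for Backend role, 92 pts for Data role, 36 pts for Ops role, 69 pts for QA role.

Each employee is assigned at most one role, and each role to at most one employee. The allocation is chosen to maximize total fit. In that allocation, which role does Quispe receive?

Quispe receives Frontend role.

Optimal: Tanaka→Ops role (94 pts), Kapoor→Data role (77 pts), Costa→QA role (55 pts), Jensen→Backend role (94 pts), Quispe→Frontend role (78 pts) — total 94+77+55+94+78 = 398 pts.
Row-greedy (each employee in turn takes its best remaining role) gives 371 pts, worse by 27.
Checked against all permutations: 398 pts is optimal.
Quispe's own top role is Data role (92 pts), but forcing Quispe→Data role and reassigning the rest optimally gives only 388 pts — worse by 10.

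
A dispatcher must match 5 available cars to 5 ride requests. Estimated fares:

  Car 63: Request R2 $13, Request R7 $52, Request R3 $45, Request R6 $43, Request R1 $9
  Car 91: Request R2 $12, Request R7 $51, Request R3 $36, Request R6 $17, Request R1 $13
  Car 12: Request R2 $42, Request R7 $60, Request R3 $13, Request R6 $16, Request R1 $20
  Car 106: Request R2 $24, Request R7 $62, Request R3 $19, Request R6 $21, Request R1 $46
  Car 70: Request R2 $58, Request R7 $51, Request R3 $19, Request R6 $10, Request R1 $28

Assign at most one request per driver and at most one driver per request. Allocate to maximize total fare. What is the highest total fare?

Max total: $243

This is a one-to-one assignment (maximum-weight bipartite matching).
Optimal: Car 63→Request R6 ($43), Car 91→Request R3 ($36), Car 12→Request R7 ($60), Car 106→Request R1 ($46), Car 70→Request R2 ($58) — total 43+36+60+46+58 = $243.
Row-greedy (each driver in turn takes its best remaining request) gives $186, worse by 57.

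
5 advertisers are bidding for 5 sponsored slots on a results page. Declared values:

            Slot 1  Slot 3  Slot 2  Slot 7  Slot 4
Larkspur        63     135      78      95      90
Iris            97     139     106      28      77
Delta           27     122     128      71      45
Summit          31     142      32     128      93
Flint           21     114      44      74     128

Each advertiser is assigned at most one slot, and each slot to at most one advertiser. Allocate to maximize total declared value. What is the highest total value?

Optimal: Larkspur→Slot 3 ($135), Iris→Slot 1 ($97), Delta→Slot 2 ($128), Summit→Slot 7 ($128), Flint→Slot 4 ($128) — total 135+97+128+128+128 = $616.
No other one-to-one assignment exceeds $616.

Max total: $616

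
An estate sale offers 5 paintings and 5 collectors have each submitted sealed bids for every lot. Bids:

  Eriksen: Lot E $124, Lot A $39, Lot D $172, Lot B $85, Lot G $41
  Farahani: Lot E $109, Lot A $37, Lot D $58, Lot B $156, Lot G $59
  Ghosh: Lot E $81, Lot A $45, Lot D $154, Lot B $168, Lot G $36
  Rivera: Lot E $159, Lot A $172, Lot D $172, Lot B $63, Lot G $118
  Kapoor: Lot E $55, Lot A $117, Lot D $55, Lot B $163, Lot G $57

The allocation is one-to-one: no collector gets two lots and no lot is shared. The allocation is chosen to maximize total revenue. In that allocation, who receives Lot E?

Farahani receives Lot E.

Optimal: Eriksen→Lot D ($172), Farahani→Lot E ($109), Ghosh→Lot B ($168), Rivera→Lot G ($118), Kapoor→Lot A ($117) — total 172+109+168+118+117 = $684.
Column-greedy (each lot in turn goes to its best remaining collector) gives $675, worse by 9.
Next-best assignment: Eriksen→Lot D, Farahani→Lot E, Ghosh→Lot B, Rivera→Lot A, Kapoor→Lot G = $678.
Farahani's own top lot is Lot B ($156), but forcing Farahani→Lot B and reassigning the rest optimally gives only $669 — worse by 15.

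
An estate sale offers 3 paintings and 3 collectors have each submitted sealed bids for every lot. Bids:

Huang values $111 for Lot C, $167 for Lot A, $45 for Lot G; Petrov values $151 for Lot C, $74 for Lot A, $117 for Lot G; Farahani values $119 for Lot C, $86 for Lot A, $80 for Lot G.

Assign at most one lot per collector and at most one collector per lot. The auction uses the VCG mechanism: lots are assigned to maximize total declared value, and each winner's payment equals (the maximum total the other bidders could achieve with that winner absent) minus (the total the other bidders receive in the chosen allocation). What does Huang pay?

Huang pays $1.

Efficient allocation: Huang→Lot A ($167), Petrov→Lot G ($117), Farahani→Lot C ($119); total welfare W = $403.
Huang receives Lot A at value $167, so the others get W − 167 = $236.
Without Huang: best allocation of the remaining 2 bidders over all 3 lots is Petrov→Lot C ($151), Farahani→Lot A ($86), total $237.
VCG payment = (others' best without Huang) − (others' welfare with Huang) = 237 − 236 = $1.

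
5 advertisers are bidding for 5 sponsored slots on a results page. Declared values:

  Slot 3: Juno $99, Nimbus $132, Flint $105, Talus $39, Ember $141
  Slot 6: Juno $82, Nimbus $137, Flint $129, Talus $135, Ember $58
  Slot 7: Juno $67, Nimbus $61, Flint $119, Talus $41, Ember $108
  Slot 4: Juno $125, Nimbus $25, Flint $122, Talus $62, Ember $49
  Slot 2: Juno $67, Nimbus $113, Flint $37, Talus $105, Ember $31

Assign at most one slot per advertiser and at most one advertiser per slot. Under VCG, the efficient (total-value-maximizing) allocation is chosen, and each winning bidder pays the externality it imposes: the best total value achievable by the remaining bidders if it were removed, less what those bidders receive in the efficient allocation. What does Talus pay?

Efficient allocation: Juno→Slot 4 ($125), Nimbus→Slot 2 ($113), Flint→Slot 7 ($119), Talus→Slot 6 ($135), Ember→Slot 3 ($141); total welfare W = $633.
Talus receives Slot 6 at value $135, so the others get W − 135 = $498.
Without Talus: best allocation of the remaining 4 bidders over all 5 slots is Juno→Slot 4 ($125), Nimbus→Slot 6 ($137), Flint→Slot 7 ($119), Ember→Slot 3 ($141), total $522.
VCG payment = (others' best without Talus) − (others' welfare with Talus) = 522 − 498 = $24.

Talus pays $24.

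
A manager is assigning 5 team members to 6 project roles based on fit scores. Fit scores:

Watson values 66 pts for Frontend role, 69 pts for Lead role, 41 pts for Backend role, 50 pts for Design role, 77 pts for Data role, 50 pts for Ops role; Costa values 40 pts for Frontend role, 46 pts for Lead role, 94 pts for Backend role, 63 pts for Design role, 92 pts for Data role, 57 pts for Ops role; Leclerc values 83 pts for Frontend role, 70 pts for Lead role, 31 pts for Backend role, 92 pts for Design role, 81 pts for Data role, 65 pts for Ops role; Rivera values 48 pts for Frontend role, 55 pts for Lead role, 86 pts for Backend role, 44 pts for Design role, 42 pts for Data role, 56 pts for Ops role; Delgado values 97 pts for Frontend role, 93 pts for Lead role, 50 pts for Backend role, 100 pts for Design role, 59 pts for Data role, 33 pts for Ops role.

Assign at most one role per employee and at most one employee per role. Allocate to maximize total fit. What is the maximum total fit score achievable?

This is a one-to-one assignment (maximum-weight bipartite matching).
Optimal: Watson→Lead role (69 pts), Costa→Data role (92 pts), Leclerc→Design role (92 pts), Rivera→Backend role (86 pts), Delgado→Frontend role (97 pts) — total 69+92+92+86+97 = 436 pts.
Max-entry greedy (repeatedly take the single best remaining cell) gives 410 pts, worse by 26.
Every other assignment is strictly worse.

Max total: 436 pts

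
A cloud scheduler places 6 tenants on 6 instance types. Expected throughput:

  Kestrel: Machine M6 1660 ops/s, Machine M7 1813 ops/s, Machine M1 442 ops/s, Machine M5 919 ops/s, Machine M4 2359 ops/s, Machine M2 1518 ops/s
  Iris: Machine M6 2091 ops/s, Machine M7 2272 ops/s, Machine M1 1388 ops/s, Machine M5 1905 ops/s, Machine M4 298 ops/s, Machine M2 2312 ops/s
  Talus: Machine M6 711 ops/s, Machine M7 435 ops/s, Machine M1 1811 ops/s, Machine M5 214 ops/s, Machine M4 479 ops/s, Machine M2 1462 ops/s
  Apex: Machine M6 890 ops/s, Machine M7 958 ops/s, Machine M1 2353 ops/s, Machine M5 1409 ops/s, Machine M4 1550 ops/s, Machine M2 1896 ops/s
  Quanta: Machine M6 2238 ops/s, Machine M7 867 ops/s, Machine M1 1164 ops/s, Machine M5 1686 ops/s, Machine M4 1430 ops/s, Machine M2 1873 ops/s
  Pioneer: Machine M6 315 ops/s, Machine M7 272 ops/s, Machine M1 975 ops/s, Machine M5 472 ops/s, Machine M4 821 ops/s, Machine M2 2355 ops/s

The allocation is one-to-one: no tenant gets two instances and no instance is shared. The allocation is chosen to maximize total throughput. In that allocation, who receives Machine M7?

Iris receives Machine M7.

This is a one-to-one assignment (maximum-weight bipartite matching).
Optimal: Kestrel→Machine M4 (2359 ops/s), Iris→Machine M7 (2272 ops/s), Talus→Machine M1 (1811 ops/s), Apex→Machine M5 (1409 ops/s), Quanta→Machine M6 (2238 ops/s), Pioneer→Machine M2 (2355 ops/s) — total 2359+2272+1811+1409+2238+2355 = 12444 ops/s.
Row-greedy (each tenant in turn takes its best remaining instance) gives 10401 ops/s, worse by 2043.
Next-best assignment: Kestrel→Machine M4, Iris→Machine M7, Talus→Machine M5, Apex→Machine M1, Quanta→Machine M6, Pioneer→Machine M2 = 11791 ops/s.
Iris's own top instance is Machine M2 (2312 ops/s), but forcing Iris→Machine M2 and reassigning the rest optimally gives only 10404 ops/s — worse by 2040.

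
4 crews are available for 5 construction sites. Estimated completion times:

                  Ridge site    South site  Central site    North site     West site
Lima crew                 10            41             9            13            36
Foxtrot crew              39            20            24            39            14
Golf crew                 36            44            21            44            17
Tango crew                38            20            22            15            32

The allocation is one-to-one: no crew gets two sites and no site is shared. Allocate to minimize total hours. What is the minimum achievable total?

Minimum total: 60 hours

This is a one-to-one assignment (minimum-cost bipartite matching).
Optimal: Lima crew→Ridge site (10 hours), Foxtrot crew→West site (14 hours), Golf crew→Central site (21 hours), Tango crew→North site (15 hours) — total 10+14+21+15 = 60 hours.
Column-greedy (each site in turn goes to its cheapest remaining crew) gives 66 hours, worse by 6.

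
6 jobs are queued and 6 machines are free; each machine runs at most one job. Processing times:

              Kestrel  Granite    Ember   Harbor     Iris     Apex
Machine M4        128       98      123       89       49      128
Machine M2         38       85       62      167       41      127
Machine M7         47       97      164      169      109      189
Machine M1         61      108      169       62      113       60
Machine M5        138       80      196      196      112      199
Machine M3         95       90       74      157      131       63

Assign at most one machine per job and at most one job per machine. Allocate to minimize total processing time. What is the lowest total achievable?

Optimal: Kestrel→Machine M7 (47 min), Granite→Machine M5 (80 min), Ember→Machine M2 (62 min), Harbor→Machine M1 (62 min), Iris→Machine M4 (49 min), Apex→Machine M3 (63 min) — total 47+80+62+62+49+63 = 363 min.
Column-greedy (each machine in turn goes to its cheapest remaining job) gives 597 min, worse by 234.
Next-best assignment: Kestrel→Machine M7, Granite→Machine M5, Ember→Machine M3, Harbor→Machine M4, Iris→Machine M2, Apex→Machine M1 = 391 min.
No other one-to-one assignment undercuts 363 min.

Minimum total: 363 min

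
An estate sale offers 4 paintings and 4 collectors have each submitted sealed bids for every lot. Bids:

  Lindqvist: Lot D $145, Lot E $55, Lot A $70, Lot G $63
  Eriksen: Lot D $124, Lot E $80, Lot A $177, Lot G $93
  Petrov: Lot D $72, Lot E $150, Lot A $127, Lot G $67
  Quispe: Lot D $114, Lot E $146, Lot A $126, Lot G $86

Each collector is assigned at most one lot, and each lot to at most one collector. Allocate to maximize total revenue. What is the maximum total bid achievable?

This is the linear assignment problem.
Optimal: Lindqvist→Lot D ($145), Eriksen→Lot A ($177), Petrov→Lot E ($150), Quispe→Lot G ($86) — total 145+177+150+86 = $558.
Next-best assignment: Lindqvist→Lot D, Eriksen→Lot A, Petrov→Lot G, Quispe→Lot E = $535.

Maximum total: $558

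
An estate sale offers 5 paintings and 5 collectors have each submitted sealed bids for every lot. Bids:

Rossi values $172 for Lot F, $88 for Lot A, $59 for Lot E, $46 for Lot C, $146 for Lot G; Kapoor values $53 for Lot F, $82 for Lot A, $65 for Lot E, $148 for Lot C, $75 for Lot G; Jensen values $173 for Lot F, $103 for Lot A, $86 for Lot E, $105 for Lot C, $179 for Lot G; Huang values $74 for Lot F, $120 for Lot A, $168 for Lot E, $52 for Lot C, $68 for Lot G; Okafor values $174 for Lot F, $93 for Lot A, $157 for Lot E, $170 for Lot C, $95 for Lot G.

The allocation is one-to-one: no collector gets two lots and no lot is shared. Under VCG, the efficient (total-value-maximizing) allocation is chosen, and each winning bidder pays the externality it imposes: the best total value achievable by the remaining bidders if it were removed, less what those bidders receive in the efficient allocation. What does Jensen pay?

Efficient allocation: Rossi→Lot F ($172), Kapoor→Lot C ($148), Jensen→Lot G ($179), Huang→Lot A ($120), Okafor→Lot E ($157); total welfare W = $776.
Jensen receives Lot G at value $179, so the others get W − 179 = $597.
Without Jensen: best allocation of the remaining 4 bidders over all 5 lots is Rossi→Lot G ($146), Kapoor→Lot C ($148), Huang→Lot E ($168), Okafor→Lot F ($174), total $636.
VCG payment = (others' best without Jensen) − (others' welfare with Jensen) = 636 − 597 = $39.

Jensen pays $39.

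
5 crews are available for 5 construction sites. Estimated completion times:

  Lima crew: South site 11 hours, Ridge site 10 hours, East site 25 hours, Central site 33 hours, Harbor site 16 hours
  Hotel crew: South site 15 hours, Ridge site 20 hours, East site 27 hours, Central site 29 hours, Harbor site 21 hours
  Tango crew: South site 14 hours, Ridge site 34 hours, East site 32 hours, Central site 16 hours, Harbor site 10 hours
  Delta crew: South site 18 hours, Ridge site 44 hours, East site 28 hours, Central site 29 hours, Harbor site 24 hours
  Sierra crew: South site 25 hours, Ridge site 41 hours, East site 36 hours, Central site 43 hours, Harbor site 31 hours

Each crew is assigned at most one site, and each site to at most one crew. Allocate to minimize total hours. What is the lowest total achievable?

Optimal: Lima crew→Ridge site (10 hours), Hotel crew→South site (15 hours), Tango crew→Central site (16 hours), Delta crew→East site (28 hours), Sierra crew→Harbor site (31 hours) — total 10+15+16+28+31 = 100 hours.
Column-greedy (each site in turn goes to its cheapest remaining crew) gives 106 hours, worse by 6.

Min total: 100 hours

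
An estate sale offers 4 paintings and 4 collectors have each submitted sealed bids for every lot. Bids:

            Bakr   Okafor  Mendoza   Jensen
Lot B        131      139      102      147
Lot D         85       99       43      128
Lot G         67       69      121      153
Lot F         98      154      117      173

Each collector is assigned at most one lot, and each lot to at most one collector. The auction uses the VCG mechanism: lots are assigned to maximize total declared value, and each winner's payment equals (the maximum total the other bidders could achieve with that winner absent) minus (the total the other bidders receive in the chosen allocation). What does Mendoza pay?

Efficient allocation: Bakr→Lot B ($131), Okafor→Lot F ($154), Mendoza→Lot G ($121), Jensen→Lot D ($128); total welfare W = $534.
Mendoza receives Lot G at value $121, so the others get W − 121 = $413.
Without Mendoza: best allocation of the remaining 3 bidders over all 4 lots is Bakr→Lot B ($131), Okafor→Lot F ($154), Jensen→Lot G ($153), total $438.
VCG payment = (others' best without Mendoza) − (others' welfare with Mendoza) = 438 − 413 = $25.

Mendoza pays $25.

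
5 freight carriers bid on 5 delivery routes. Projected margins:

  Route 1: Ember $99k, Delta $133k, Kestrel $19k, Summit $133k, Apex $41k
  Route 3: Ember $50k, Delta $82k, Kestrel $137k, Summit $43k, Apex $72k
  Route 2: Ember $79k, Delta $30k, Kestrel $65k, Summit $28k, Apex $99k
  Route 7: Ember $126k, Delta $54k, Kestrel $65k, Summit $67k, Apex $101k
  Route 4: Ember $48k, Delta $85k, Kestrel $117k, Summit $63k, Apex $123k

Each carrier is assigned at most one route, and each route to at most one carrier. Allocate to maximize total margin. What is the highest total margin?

Max total: $580k

Optimal: Ember→Route 7 ($126k), Delta→Route 4 ($85k), Kestrel→Route 3 ($137k), Summit→Route 1 ($133k), Apex→Route 2 ($99k) — total 126+85+137+133+99 = $580k.
Column-greedy (each route in turn goes to its best remaining carrier) gives $558k, worse by 22.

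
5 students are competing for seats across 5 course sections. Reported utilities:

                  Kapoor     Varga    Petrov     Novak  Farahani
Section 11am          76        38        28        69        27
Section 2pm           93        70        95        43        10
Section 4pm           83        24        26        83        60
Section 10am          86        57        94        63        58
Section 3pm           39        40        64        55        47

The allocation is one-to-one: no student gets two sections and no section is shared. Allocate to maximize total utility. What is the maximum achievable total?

Optimal: Kapoor→Section 11am (76 points), Varga→Section 2pm (70 points), Petrov→Section 10am (94 points), Novak→Section 4pm (83 points), Farahani→Section 3pm (47 points) — total 76+70+94+83+47 = 370 points.
Row-greedy (each student in turn takes its best remaining section) gives 324 points, worse by 46.
Checked against all permutations: 370 points is optimal.

Maximum total: 370 points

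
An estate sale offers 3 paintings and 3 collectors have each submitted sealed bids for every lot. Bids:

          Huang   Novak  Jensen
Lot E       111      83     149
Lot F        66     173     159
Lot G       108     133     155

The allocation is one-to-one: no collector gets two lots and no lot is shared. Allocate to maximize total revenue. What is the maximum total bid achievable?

Max total: $439

This is the linear assignment problem.
Optimal: Huang→Lot E ($111), Novak→Lot F ($173), Jensen→Lot G ($155) — total 111+173+155 = $439.
Column-greedy (each lot in turn goes to its best remaining collector) gives $430, worse by 9.
Swapping Novak↔Jensen (Novak→Lot G $133, Jensen→Lot F $159) loses 36.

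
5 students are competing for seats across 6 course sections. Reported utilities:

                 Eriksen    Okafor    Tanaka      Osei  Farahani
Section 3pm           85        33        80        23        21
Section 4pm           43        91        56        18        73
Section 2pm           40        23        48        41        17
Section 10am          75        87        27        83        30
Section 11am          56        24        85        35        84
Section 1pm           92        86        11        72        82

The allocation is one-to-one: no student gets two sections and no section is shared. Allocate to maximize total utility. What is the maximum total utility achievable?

Max total: 430 points

This is a one-to-one assignment (maximum-weight bipartite matching).
Optimal: Eriksen→Section 1pm (92 points), Okafor→Section 4pm (91 points), Tanaka→Section 3pm (80 points), Osei→Section 10am (83 points), Farahani→Section 11am (84 points) — total 92+91+80+83+84 = 430 points.
Max-entry greedy (repeatedly take the single best remaining cell) gives 372 points, worse by 58.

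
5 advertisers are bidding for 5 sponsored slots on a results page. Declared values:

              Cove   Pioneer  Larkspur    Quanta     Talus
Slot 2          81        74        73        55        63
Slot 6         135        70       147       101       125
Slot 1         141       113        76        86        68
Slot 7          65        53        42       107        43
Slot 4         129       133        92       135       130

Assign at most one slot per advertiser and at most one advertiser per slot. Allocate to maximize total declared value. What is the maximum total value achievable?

Optimal: Cove→Slot 1 ($141), Pioneer→Slot 2 ($74), Larkspur→Slot 6 ($147), Quanta→Slot 7 ($107), Talus→Slot 4 ($130) — total 141+74+147+107+130 = $599.
Row-greedy (each advertiser in turn takes its best remaining slot) gives $591, worse by 8.
Next-best assignment: Cove→Slot 1, Pioneer→Slot 4, Larkspur→Slot 6, Quanta→Slot 7, Talus→Slot 2 = $591.
Swapping Pioneer↔Talus (Pioneer→Slot 4 $133, Talus→Slot 2 $63) loses 8.
Every other assignment is strictly worse.

Maximum total: $599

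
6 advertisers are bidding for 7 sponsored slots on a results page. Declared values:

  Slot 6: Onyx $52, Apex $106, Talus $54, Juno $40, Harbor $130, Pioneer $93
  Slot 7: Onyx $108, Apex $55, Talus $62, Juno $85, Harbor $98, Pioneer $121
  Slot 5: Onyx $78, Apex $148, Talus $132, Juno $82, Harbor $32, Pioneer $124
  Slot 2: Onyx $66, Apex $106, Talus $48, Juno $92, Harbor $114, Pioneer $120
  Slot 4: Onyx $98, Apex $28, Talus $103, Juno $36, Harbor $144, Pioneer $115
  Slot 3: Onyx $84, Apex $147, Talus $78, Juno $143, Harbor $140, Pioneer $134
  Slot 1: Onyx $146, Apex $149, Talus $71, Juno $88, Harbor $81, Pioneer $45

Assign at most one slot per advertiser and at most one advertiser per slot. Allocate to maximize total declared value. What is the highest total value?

This is the linear assignment problem.
Optimal: Onyx→Slot 7 ($108), Apex→Slot 1 ($149), Talus→Slot 5 ($132), Juno→Slot 3 ($143), Harbor→Slot 4 ($144), Pioneer→Slot 2 ($120) — total 108+149+132+143+144+120 = $796.
Column-greedy (each slot in turn goes to its best remaining advertiser) gives $678, worse by 118.
Next-best assignment: Onyx→Slot 1, Apex→Slot 6, Talus→Slot 5, Juno→Slot 3, Harbor→Slot 4, Pioneer→Slot 7 = $792.

Maximum total: $796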